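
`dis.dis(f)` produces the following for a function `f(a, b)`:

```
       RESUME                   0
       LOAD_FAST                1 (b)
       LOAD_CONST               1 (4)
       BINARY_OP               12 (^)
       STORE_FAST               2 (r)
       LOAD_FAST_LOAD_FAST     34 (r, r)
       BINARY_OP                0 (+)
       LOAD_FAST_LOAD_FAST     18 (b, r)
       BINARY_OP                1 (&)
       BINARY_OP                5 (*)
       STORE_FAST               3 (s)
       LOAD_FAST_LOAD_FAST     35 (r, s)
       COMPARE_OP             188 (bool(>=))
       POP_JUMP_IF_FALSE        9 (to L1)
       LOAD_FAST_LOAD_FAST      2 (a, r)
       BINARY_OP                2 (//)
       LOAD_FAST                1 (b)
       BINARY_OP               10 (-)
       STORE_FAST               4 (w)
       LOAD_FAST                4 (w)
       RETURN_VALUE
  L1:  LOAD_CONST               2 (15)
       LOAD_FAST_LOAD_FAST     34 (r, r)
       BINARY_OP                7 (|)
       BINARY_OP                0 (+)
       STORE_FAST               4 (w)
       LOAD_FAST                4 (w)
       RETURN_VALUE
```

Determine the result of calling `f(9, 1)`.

20

LOAD_FAST b → push 1. Stack: [1]
LOAD_CONST → push 4. Stack: [1, 4]
BINARY_OP ^ → 1 ^ 4 = 5. Stack: [5]
STORE_FAST r → r=5. Stack: []
LOAD_FAST_LOAD_FAST r,r → push 5,5. Stack: [5, 5]
BINARY_OP + → 5 + 5 = 10. Stack: [10]
LOAD_FAST_LOAD_FAST b,r → push 1,5. Stack: [10, 1, 5]
BINARY_OP & → 1 & 5 = 1. Stack: [10, 1]
BINARY_OP * → 10 * 1 = 10. Stack: [10]
STORE_FAST s → s=10. Stack: []
LOAD_FAST_LOAD_FAST r,s → push 5,10. Stack: [5, 10]
COMPARE_OP bool(>=) → 5 vs 10 = False. Stack: [False]
POP_JUMP_IF_FALSE → pop False; jump. Stack: []
LOAD_CONST → push 15. Stack: [15]
LOAD_FAST_LOAD_FAST r,r → push 5,5. Stack: [15, 5, 5]
BINARY_OP | → 5 | 5 = 5. Stack: [15, 5]
BINARY_OP + → 15 + 5 = 20. Stack: [20]
STORE_FAST w → w=20. Stack: []
LOAD_FAST w → push 20. Stack: [20]
RETURN_VALUE → return 20.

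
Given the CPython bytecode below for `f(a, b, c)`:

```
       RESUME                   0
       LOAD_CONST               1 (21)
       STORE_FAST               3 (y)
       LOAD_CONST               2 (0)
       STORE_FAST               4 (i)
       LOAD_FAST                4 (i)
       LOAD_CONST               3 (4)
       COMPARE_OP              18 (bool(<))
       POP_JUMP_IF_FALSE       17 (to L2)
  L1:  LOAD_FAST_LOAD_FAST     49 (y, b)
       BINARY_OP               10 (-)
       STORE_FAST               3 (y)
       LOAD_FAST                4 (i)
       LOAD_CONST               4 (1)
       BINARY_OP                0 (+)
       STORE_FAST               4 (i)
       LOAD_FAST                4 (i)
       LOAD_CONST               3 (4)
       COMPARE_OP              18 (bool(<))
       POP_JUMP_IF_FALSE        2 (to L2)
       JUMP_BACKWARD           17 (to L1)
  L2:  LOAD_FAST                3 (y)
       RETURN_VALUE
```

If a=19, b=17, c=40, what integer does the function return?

-47

LOAD_CONST → push 21. Stack: [21]
STORE_FAST y → y=21. Stack: []
LOAD_CONST → push 0. Stack: [0]
STORE_FAST i → i=0. Stack: []
LOAD_FAST i → push 0. Stack: [0]
LOAD_CONST → push 4. Stack: [0, 4]
COMPARE_OP bool(<) → 0 vs 4 = True. Stack: [True]
POP_JUMP_IF_FALSE → pop True; no jump. Stack: []
LOAD_FAST_LOAD_FAST y,b → push 21,17. Stack: [21, 17]
BINARY_OP - → 21 - 17 = 4. Stack: [4]
STORE_FAST y → y=4. Stack: []
LOAD_FAST i → push 0. Stack: [0]
LOAD_CONST → push 1. Stack: [0, 1]
BINARY_OP + → 0 + 1 = 1. Stack: [1]
STORE_FAST i → i=1. Stack: []
LOAD_FAST i → push 1. Stack: [1]
LOAD_CONST → push 4. Stack: [1, 4]
COMPARE_OP bool(<) → 1 vs 4 = True. Stack: [True]
POP_JUMP_IF_FALSE → pop True; no jump. Stack: []
LOAD_FAST_LOAD_FAST y,b → push 4,17. Stack: [4, 17]
BINARY_OP - → 4 - 17 = -13. Stack: [-13]
STORE_FAST y → y=-13. Stack: []
LOAD_FAST i → push 1. Stack: [1]
LOAD_CONST → push 1. Stack: [1, 1]
BINARY_OP + → 1 + 1 = 2. Stack: [2]
STORE_FAST i → i=2. Stack: []
LOAD_FAST i → push 2. Stack: [2]
LOAD_CONST → push 4. Stack: [2, 4]
COMPARE_OP bool(<) → 2 vs 4 = True. Stack: [True]
POP_JUMP_IF_FALSE → pop True; no jump. Stack: []
LOAD_FAST_LOAD_FAST y,b → push -13,17. Stack: [-13, 17]
BINARY_OP - → -13 - 17 = -30. Stack: [-30]
STORE_FAST y → y=-30. Stack: []
LOAD_FAST i → push 2. Stack: [2]
LOAD_CONST → push 1. Stack: [2, 1]
BINARY_OP + → 2 + 1 = 3. Stack: [3]
STORE_FAST i → i=3. Stack: []
LOAD_FAST i → push 3. Stack: [3]
LOAD_CONST → push 4. Stack: [3, 4]
COMPARE_OP bool(<) → 3 vs 4 = True. Stack: [True]
POP_JUMP_IF_FALSE → pop True; no jump. Stack: []
LOAD_FAST_LOAD_FAST y,b → push -30,17. Stack: [-30, 17]
BINARY_OP - → -30 - 17 = -47. Stack: [-47]
STORE_FAST y → y=-47. Stack: []
LOAD_FAST i → push 3. Stack: [3]
LOAD_CONST → push 1. Stack: [3, 1]
BINARY_OP + → 3 + 1 = 4. Stack: [4]
STORE_FAST i → i=4. Stack: []
LOAD_FAST i → push 4. Stack: [4]
LOAD_CONST → push 4. Stack: [4, 4]
COMPARE_OP bool(<) → 4 vs 4 = False. Stack: [False]
POP_JUMP_IF_FALSE → pop False; jump. Stack: []
LOAD_FAST y → push -47. Stack: [-47]
RETURN_VALUE → return -47.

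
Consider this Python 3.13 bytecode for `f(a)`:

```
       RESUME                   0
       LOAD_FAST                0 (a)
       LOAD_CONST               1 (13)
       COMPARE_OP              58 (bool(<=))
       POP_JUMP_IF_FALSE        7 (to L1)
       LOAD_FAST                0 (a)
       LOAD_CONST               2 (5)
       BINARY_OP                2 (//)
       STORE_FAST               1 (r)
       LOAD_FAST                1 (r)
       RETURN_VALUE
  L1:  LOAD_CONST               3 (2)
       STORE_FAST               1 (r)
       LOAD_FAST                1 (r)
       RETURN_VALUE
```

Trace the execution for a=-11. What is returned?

-3

LOAD_FAST a → push -11. Stack: [-11]
LOAD_CONST → push 13. Stack: [-11, 13]
COMPARE_OP bool(<=) → -11 vs 13 = True. Stack: [True]
POP_JUMP_IF_FALSE → pop True; no jump. Stack: []
LOAD_FAST a → push -11. Stack: [-11]
LOAD_CONST → push 5. Stack: [-11, 5]
BINARY_OP // → -11 // 5 = -3. Stack: [-3]
STORE_FAST r → r=-3. Stack: []
LOAD_FAST r → push -3. Stack: [-3]
RETURN_VALUE → return -3.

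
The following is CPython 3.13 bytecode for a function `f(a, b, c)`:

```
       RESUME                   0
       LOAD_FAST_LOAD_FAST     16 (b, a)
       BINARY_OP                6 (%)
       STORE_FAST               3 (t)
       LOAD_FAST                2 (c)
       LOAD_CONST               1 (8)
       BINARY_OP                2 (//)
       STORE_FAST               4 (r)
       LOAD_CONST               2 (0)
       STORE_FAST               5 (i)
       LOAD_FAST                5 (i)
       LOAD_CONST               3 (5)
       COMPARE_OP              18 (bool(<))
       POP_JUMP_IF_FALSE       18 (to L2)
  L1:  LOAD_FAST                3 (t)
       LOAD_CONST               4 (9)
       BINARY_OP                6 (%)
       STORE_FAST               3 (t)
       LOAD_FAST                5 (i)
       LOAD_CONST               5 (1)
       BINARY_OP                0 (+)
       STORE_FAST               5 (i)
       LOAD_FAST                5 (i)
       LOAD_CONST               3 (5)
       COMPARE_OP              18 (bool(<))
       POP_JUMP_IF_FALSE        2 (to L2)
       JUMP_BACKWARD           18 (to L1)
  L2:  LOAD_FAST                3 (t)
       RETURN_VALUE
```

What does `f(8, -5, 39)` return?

3

LOAD_FAST_LOAD_FAST b,a → push -5,8
BINARY_OP % → -5 % 8 = 3
STORE_FAST t → t=3
LOAD_FAST c → push 39
LOAD_CONST → push 8
BINARY_OP // → 39 // 8 = 4
STORE_FAST r → r=4
LOAD_CONST → push 0
STORE_FAST i → i=0
LOAD_FAST i → push 0
LOAD_CONST → push 5
COMPARE_OP bool(<) → 0 vs 5 = True
POP_JUMP_IF_FALSE → pop True; no jump
LOAD_FAST t → push 3
LOAD_CONST → push 9
BINARY_OP % → 3 % 9 = 3
STORE_FAST t → t=3
LOAD_FAST i → push 0
LOAD_CONST → push 1
BINARY_OP + → 0 + 1 = 1
STORE_FAST i → i=1
LOAD_FAST i → push 1
LOAD_CONST → push 5
COMPARE_OP bool(<) → 1 vs 5 = True
POP_JUMP_IF_FALSE → pop True; no jump
LOAD_FAST t → push 3
LOAD_CONST → push 9
BINARY_OP % → 3 % 9 = 3
STORE_FAST t → t=3
LOAD_FAST i → push 1
LOAD_CONST → push 1
BINARY_OP + → 1 + 1 = 2
STORE_FAST i → i=2
LOAD_FAST i → push 2
LOAD_CONST → push 5
COMPARE_OP bool(<) → 2 vs 5 = True
POP_JUMP_IF_FALSE → pop True; no jump
LOAD_FAST t → push 3
LOAD_CONST → push 9
BINARY_OP % → 3 % 9 = 3
STORE_FAST t → t=3
LOAD_FAST i → push 2
LOAD_CONST → push 1
BINARY_OP + → 2 + 1 = 3
STORE_FAST i → i=3
LOAD_FAST i → push 3
LOAD_CONST → push 5
COMPARE_OP bool(<) → 3 vs 5 = True
POP_JUMP_IF_FALSE → pop True; no jump
LOAD_FAST t → push 3
LOAD_CONST → push 9
BINARY_OP % → 3 % 9 = 3
STORE_FAST t → t=3
LOAD_FAST i → push 3
LOAD_CONST → push 1
BINARY_OP + → 3 + 1 = 4
STORE_FAST i → i=4
LOAD_FAST i → push 4
LOAD_CONST → push 5
COMPARE_OP bool(<) → 4 vs 5 = True
POP_JUMP_IF_FALSE → pop True; no jump
LOAD_FAST t → push 3
LOAD_CONST → push 9
BINARY_OP % → 3 % 9 = 3
STORE_FAST t → t=3
LOAD_FAST i → push 4
LOAD_CONST → push 1
BINARY_OP + → 4 + 1 = 5
STORE_FAST i → i=5
LOAD_FAST i → push 5
LOAD_CONST → push 5
COMPARE_OP bool(<) → 5 vs 5 = False
POP_JUMP_IF_FALSE → pop False; jump
LOAD_FAST t → push 3
RETURN_VALUE → return 3.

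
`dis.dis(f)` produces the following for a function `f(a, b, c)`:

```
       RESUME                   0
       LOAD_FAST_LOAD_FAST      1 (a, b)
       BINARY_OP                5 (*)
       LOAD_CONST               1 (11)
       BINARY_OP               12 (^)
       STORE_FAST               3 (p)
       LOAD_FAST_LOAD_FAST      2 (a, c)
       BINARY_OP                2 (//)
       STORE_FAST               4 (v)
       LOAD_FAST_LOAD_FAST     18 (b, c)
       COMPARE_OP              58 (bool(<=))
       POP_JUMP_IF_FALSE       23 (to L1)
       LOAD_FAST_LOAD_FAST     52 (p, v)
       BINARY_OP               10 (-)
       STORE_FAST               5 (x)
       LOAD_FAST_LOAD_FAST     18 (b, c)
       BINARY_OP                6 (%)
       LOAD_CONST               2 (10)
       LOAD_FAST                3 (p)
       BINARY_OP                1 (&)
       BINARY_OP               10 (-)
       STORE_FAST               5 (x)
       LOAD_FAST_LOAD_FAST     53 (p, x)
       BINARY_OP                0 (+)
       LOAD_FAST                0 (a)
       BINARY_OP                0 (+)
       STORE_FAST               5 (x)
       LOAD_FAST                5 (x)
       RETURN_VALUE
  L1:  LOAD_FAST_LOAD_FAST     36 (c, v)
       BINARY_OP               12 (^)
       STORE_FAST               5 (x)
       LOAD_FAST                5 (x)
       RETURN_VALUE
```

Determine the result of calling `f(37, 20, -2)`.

LOAD_FAST_LOAD_FAST a,b → push 37,20. Stack: [37, 20]
BINARY_OP * → 37 * 20 = 740. Stack: [740]
LOAD_CONST → push 11. Stack: [740, 11]
BINARY_OP ^ → 740 ^ 11 = 751. Stack: [751]
STORE_FAST p → p=751. Stack: []
LOAD_FAST_LOAD_FAST a,c → push 37,-2. Stack: [37, -2]
BINARY_OP // → 37 // -2 = -19. Stack: [-19]
STORE_FAST v → v=-19. Stack: []
LOAD_FAST_LOAD_FAST b,c → push 20,-2. Stack: [20, -2]
COMPARE_OP bool(<=) → 20 vs -2 = False. Stack: [False]
POP_JUMP_IF_FALSE → pop False; jump. Stack: []
LOAD_FAST_LOAD_FAST c,v → push -2,-19. Stack: [-2, -19]
BINARY_OP ^ → -2 ^ -19 = 19. Stack: [19]
STORE_FAST x → x=19. Stack: []
LOAD_FAST x → push 19. Stack: [19]
RETURN_VALUE → return 19.

19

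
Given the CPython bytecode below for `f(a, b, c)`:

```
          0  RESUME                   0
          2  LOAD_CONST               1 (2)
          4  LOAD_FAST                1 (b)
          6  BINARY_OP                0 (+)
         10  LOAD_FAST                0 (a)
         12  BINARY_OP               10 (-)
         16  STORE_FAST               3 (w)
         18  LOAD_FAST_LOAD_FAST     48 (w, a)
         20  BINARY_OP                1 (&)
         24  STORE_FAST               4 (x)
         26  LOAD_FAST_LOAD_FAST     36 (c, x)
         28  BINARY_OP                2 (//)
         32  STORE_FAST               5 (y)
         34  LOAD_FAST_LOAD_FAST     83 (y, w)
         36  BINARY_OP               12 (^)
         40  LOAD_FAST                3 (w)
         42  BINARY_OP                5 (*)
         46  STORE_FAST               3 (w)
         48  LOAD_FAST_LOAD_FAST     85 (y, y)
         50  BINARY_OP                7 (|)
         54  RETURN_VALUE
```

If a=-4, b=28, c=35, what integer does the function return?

LOAD_CONST → push 2. Stack: [2]
LOAD_FAST b → push 28. Stack: [2, 28]
BINARY_OP + → 2 + 28 = 30. Stack: [30]
LOAD_FAST a → push -4. Stack: [30, -4]
BINARY_OP - → 30 - -4 = 34. Stack: [34]
STORE_FAST w → w=34. Stack: []
LOAD_FAST_LOAD_FAST w,a → push 34,-4. Stack: [34, -4]
BINARY_OP & → 34 & -4 = 32. Stack: [32]
STORE_FAST x → x=32. Stack: []
LOAD_FAST_LOAD_FAST c,x → push 35,32. Stack: [35, 32]
BINARY_OP // → 35 // 32 = 1. Stack: [1]
STORE_FAST y → y=1. Stack: []
LOAD_FAST_LOAD_FAST y,w → push 1,34. Stack: [1, 34]
BINARY_OP ^ → 1 ^ 34 = 35. Stack: [35]
LOAD_FAST w → push 34. Stack: [35, 34]
BINARY_OP * → 35 * 34 = 1190. Stack: [1190]
STORE_FAST w → w=1190. Stack: []
LOAD_FAST_LOAD_FAST y,y → push 1,1. Stack: [1, 1]
BINARY_OP | → 1 | 1 = 1. Stack: [1]
RETURN_VALUE → return 1.

1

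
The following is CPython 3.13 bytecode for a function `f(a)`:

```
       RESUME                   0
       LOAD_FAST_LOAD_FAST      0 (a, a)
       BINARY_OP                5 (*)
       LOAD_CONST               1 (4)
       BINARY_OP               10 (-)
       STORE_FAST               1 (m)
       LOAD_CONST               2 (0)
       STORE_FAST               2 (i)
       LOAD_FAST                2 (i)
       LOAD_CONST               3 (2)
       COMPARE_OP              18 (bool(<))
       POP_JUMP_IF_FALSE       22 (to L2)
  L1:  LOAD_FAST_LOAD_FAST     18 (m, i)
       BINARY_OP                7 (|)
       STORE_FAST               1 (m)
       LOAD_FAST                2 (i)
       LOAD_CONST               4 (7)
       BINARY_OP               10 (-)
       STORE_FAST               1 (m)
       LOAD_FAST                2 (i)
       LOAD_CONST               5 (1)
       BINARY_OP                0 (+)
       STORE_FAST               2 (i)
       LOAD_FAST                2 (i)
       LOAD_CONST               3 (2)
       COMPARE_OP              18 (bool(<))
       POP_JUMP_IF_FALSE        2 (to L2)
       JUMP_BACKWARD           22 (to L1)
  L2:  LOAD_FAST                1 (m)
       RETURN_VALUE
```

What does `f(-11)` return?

-6

LOAD_FAST_LOAD_FAST a,a → push -11,-11. Stack: [-11, -11]
BINARY_OP * → -11 * -11 = 121. Stack: [121]
LOAD_CONST → push 4. Stack: [121, 4]
BINARY_OP - → 121 - 4 = 117. Stack: [117]
STORE_FAST m → m=117. Stack: []
LOAD_CONST → push 0. Stack: [0]
STORE_FAST i → i=0. Stack: []
LOAD_FAST i → push 0. Stack: [0]
LOAD_CONST → push 2. Stack: [0, 2]
COMPARE_OP bool(<) → 0 vs 2 = True. Stack: [True]
POP_JUMP_IF_FALSE → pop True; no jump. Stack: []
LOAD_FAST_LOAD_FAST m,i → push 117,0. Stack: [117, 0]
BINARY_OP | → 117 | 0 = 117. Stack: [117]
STORE_FAST m → m=117. Stack: []
LOAD_FAST i → push 0. Stack: [0]
LOAD_CONST → push 7. Stack: [0, 7]
BINARY_OP - → 0 - 7 = -7. Stack: [-7]
STORE_FAST m → m=-7. Stack: []
LOAD_FAST i → push 0. Stack: [0]
LOAD_CONST → push 1. Stack: [0, 1]
BINARY_OP + → 0 + 1 = 1. Stack: [1]
STORE_FAST i → i=1. Stack: []
LOAD_FAST i → push 1. Stack: [1]
LOAD_CONST → push 2. Stack: [1, 2]
COMPARE_OP bool(<) → 1 vs 2 = True. Stack: [True]
POP_JUMP_IF_FALSE → pop True; no jump. Stack: []
LOAD_FAST_LOAD_FAST m,i → push -7,1. Stack: [-7, 1]
BINARY_OP | → -7 | 1 = -7. Stack: [-7]
STORE_FAST m → m=-7. Stack: []
LOAD_FAST i → push 1. Stack: [1]
LOAD_CONST → push 7. Stack: [1, 7]
BINARY_OP - → 1 - 7 = -6. Stack: [-6]
STORE_FAST m → m=-6. Stack: []
LOAD_FAST i → push 1. Stack: [1]
LOAD_CONST → push 1. Stack: [1, 1]
BINARY_OP + → 1 + 1 = 2. Stack: [2]
STORE_FAST i → i=2. Stack: []
LOAD_FAST i → push 2. Stack: [2]
LOAD_CONST → push 2. Stack: [2, 2]
COMPARE_OP bool(<) → 2 vs 2 = False. Stack: [False]
POP_JUMP_IF_FALSE → pop False; jump. Stack: []
LOAD_FAST m → push -6. Stack: [-6]
RETURN_VALUE → return -6.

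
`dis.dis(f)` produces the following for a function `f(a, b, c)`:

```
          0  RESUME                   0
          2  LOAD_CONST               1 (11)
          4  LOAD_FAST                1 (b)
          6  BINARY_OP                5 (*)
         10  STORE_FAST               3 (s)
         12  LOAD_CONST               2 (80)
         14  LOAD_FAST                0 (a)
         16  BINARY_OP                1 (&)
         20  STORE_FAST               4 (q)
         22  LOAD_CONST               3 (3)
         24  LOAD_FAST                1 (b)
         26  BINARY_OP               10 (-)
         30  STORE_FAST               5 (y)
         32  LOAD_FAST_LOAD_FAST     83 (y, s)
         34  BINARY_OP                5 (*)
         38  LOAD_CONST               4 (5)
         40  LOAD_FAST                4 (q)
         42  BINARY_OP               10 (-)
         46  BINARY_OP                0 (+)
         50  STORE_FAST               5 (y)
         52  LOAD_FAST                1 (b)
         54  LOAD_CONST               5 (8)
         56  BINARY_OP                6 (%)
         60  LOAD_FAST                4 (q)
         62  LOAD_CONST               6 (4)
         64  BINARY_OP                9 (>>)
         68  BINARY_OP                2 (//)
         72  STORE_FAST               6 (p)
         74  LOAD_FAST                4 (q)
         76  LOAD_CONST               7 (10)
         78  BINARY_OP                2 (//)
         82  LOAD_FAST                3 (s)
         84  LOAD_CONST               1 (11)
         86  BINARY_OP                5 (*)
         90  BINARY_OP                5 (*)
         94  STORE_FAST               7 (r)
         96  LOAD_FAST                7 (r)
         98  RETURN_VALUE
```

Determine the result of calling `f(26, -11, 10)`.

-1331

LOAD_CONST → push 11. Stack: [11]
LOAD_FAST b → push -11. Stack: [11, -11]
BINARY_OP * → 11 * -11 = -121. Stack: [-121]
STORE_FAST s → s=-121. Stack: []
LOAD_CONST → push 80. Stack: [80]
LOAD_FAST a → push 26. Stack: [80, 26]
BINARY_OP & → 80 & 26 = 16. Stack: [16]
STORE_FAST q → q=16. Stack: []
LOAD_CONST → push 3. Stack: [3]
LOAD_FAST b → push -11. Stack: [3, -11]
BINARY_OP - → 3 - -11 = 14. Stack: [14]
STORE_FAST y → y=14. Stack: []
LOAD_FAST_LOAD_FAST y,s → push 14,-121. Stack: [14, -121]
BINARY_OP * → 14 * -121 = -1694. Stack: [-1694]
LOAD_CONST → push 5. Stack: [-1694, 5]
LOAD_FAST q → push 16. Stack: [-1694, 5, 16]
BINARY_OP - → 5 - 16 = -11. Stack: [-1694, -11]
BINARY_OP + → -1694 + -11 = -1705. Stack: [-1705]
STORE_FAST y → y=-1705. Stack: []
LOAD_FAST b → push -11. Stack: [-11]
LOAD_CONST → push 8. Stack: [-11, 8]
BINARY_OP % → -11 % 8 = 5. Stack: [5]
LOAD_FAST q → push 16. Stack: [5, 16]
LOAD_CONST → push 4. Stack: [5, 16, 4]
BINARY_OP >> → 16 >> 4 = 1. Stack: [5, 1]
BINARY_OP // → 5 // 1 = 5. Stack: [5]
STORE_FAST p → p=5. Stack: []
LOAD_FAST q → push 16. Stack: [16]
LOAD_CONST → push 10. Stack: [16, 10]
BINARY_OP // → 16 // 10 = 1. Stack: [1]
LOAD_FAST s → push -121. Stack: [1, -121]
LOAD_CONST → push 11. Stack: [1, -121, 11]
BINARY_OP * → -121 * 11 = -1331. Stack: [1, -1331]
BINARY_OP * → 1 * -1331 = -1331. Stack: [-1331]
STORE_FAST r → r=-1331. Stack: []
LOAD_FAST r → push -1331. Stack: [-1331]
RETURN_VALUE → return -1331.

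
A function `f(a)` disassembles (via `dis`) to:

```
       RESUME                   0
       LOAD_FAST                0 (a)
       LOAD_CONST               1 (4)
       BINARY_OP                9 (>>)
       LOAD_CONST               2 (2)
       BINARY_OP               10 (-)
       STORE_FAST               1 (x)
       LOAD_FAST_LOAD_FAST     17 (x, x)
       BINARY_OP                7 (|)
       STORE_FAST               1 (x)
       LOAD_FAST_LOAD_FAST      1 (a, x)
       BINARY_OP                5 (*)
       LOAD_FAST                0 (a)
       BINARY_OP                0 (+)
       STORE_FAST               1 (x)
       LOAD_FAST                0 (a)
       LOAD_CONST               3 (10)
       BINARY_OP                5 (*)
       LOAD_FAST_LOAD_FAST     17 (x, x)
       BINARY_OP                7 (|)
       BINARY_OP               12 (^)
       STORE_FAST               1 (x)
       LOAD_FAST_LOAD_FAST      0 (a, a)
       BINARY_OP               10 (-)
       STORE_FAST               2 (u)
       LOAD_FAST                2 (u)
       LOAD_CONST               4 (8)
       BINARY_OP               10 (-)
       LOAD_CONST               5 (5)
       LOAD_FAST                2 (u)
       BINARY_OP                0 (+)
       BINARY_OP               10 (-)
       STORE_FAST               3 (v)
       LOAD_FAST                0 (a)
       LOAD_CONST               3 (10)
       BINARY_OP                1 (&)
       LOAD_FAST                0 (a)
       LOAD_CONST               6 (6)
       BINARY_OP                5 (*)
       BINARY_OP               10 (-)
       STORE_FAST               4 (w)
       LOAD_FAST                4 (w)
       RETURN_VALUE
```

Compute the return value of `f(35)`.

-208

LOAD_FAST a → push 35. Stack: [35]
LOAD_CONST → push 4. Stack: [35, 4]
BINARY_OP >> → 35 >> 4 = 2. Stack: [2]
LOAD_CONST → push 2. Stack: [2, 2]
BINARY_OP - → 2 - 2 = 0. Stack: [0]
STORE_FAST x → x=0. Stack: []
LOAD_FAST_LOAD_FAST x,x → push 0,0. Stack: [0, 0]
BINARY_OP | → 0 | 0 = 0. Stack: [0]
STORE_FAST x → x=0. Stack: []
LOAD_FAST_LOAD_FAST a,x → push 35,0. Stack: [35, 0]
BINARY_OP * → 35 * 0 = 0. Stack: [0]
LOAD_FAST a → push 35. Stack: [0, 35]
BINARY_OP + → 0 + 35 = 35. Stack: [35]
STORE_FAST x → x=35. Stack: []
LOAD_FAST a → push 35. Stack: [35]
LOAD_CONST → push 10. Stack: [35, 10]
BINARY_OP * → 35 * 10 = 350. Stack: [350]
LOAD_FAST_LOAD_FAST x,x → push 35,35. Stack: [350, 35, 35]
BINARY_OP | → 35 | 35 = 35. Stack: [350, 35]
BINARY_OP ^ → 350 ^ 35 = 381. Stack: [381]
STORE_FAST x → x=381. Stack: []
LOAD_FAST_LOAD_FAST a,a → push 35,35. Stack: [35, 35]
BINARY_OP - → 35 - 35 = 0. Stack: [0]
STORE_FAST u → u=0. Stack: []
LOAD_FAST u → push 0. Stack: [0]
LOAD_CONST → push 8. Stack: [0, 8]
BINARY_OP - → 0 - 8 = -8. Stack: [-8]
LOAD_CONST → push 5. Stack: [-8, 5]
LOAD_FAST u → push 0. Stack: [-8, 5, 0]
BINARY_OP + → 5 + 0 = 5. Stack: [-8, 5]
BINARY_OP - → -8 - 5 = -13. Stack: [-13]
STORE_FAST v → v=-13. Stack: []
LOAD_FAST a → push 35. Stack: [35]
LOAD_CONST → push 10. Stack: [35, 10]
BINARY_OP & → 35 & 10 = 2. Stack: [2]
LOAD_FAST a → push 35. Stack: [2, 35]
LOAD_CONST → push 6. Stack: [2, 35, 6]
BINARY_OP * → 35 * 6 = 210. Stack: [2, 210]
BINARY_OP - → 2 - 210 = -208. Stack: [-208]
STORE_FAST w → w=-208. Stack: []
LOAD_FAST w → push -208. Stack: [-208]
RETURN_VALUE → return -208.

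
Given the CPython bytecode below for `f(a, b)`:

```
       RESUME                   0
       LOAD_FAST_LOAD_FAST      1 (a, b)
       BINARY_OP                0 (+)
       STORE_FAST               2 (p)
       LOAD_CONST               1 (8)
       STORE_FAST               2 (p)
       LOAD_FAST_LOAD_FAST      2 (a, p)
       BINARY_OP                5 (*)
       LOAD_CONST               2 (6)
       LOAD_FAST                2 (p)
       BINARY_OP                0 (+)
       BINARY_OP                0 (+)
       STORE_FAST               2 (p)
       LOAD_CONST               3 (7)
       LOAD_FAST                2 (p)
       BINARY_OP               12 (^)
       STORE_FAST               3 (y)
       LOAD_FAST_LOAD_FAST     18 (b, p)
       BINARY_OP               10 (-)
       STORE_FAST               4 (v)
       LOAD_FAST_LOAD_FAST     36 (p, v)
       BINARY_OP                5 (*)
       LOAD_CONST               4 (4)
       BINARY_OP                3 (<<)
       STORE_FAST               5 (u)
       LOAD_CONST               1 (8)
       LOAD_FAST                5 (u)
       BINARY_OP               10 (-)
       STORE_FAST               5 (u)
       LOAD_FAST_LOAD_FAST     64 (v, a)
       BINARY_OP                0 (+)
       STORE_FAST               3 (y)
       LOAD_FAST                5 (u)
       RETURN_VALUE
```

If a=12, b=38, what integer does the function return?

LOAD_FAST_LOAD_FAST a,b → push 12,38. Stack: [12, 38]
BINARY_OP + → 12 + 38 = 50. Stack: [50]
STORE_FAST p → p=50. Stack: []
LOAD_CONST → push 8. Stack: [8]
STORE_FAST p → p=8. Stack: []
LOAD_FAST_LOAD_FAST a,p → push 12,8. Stack: [12, 8]
BINARY_OP * → 12 * 8 = 96. Stack: [96]
LOAD_CONST → push 6. Stack: [96, 6]
LOAD_FAST p → push 8. Stack: [96, 6, 8]
BINARY_OP + → 6 + 8 = 14. Stack: [96, 14]
BINARY_OP + → 96 + 14 = 110. Stack: [110]
STORE_FAST p → p=110. Stack: []
LOAD_CONST → push 7. Stack: [7]
LOAD_FAST p → push 110. Stack: [7, 110]
BINARY_OP ^ → 7 ^ 110 = 105. Stack: [105]
STORE_FAST y → y=105. Stack: []
LOAD_FAST_LOAD_FAST b,p → push 38,110. Stack: [38, 110]
BINARY_OP - → 38 - 110 = -72. Stack: [-72]
STORE_FAST v → v=-72. Stack: []
LOAD_FAST_LOAD_FAST p,v → push 110,-72. Stack: [110, -72]
BINARY_OP * → 110 * -72 = -7920. Stack: [-7920]
LOAD_CONST → push 4. Stack: [-7920, 4]
BINARY_OP << → -7920 << 4 = -126720. Stack: [-126720]
STORE_FAST u → u=-126720. Stack: []
LOAD_CONST → push 8. Stack: [8]
LOAD_FAST u → push -126720. Stack: [8, -126720]
BINARY_OP - → 8 - -126720 = 126728. Stack: [126728]
STORE_FAST u → u=126728. Stack: []
LOAD_FAST_LOAD_FAST v,a → push -72,12. Stack: [-72, 12]
BINARY_OP + → -72 + 12 = -60. Stack: [-60]
STORE_FAST y → y=-60. Stack: []
LOAD_FAST u → push 126728. Stack: [126728]
RETURN_VALUE → return 126728.

126728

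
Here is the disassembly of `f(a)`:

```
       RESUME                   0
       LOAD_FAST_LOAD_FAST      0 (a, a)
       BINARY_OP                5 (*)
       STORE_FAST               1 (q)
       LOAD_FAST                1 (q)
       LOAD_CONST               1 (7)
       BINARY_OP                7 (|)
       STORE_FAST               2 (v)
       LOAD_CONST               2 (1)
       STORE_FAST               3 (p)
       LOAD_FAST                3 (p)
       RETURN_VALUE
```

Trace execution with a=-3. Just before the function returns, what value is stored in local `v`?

15

LOAD_FAST_LOAD_FAST a,a → push -3,-3. Stack: [-3, -3]
BINARY_OP * → -3 * -3 = 9. Stack: [9]
STORE_FAST q → q=9. Stack: []
LOAD_FAST q → push 9. Stack: [9]
LOAD_CONST → push 7. Stack: [9, 7]
BINARY_OP | → 9 | 7 = 15. Stack: [15]
STORE_FAST v → v=15. Stack: []
LOAD_CONST → push 1. Stack: [1]
STORE_FAST p → p=1. Stack: []
LOAD_FAST p → push 1. Stack: [1]
RETURN_VALUE → return 1.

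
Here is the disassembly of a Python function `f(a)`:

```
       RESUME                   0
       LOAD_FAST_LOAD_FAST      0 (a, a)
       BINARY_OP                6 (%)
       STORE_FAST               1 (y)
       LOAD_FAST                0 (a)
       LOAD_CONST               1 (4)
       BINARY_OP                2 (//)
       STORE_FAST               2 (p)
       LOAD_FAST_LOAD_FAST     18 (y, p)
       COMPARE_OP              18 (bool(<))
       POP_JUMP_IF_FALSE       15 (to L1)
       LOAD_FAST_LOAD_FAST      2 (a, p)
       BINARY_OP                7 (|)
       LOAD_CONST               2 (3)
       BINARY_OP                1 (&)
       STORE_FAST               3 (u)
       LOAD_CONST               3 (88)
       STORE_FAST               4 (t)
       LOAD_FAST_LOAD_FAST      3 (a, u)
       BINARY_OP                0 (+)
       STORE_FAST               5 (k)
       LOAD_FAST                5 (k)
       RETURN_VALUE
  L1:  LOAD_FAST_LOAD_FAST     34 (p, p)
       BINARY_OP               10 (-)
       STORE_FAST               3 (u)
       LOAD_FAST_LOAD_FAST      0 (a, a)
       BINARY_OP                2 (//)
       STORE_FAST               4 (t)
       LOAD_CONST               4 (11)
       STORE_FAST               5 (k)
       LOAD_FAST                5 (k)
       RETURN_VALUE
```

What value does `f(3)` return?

LOAD_FAST_LOAD_FAST a,a → push 3,3. Stack: [3, 3]
BINARY_OP % → 3 % 3 = 0. Stack: [0]
STORE_FAST y → y=0. Stack: []
LOAD_FAST a → push 3. Stack: [3]
LOAD_CONST → push 4. Stack: [3, 4]
BINARY_OP // → 3 // 4 = 0. Stack: [0]
STORE_FAST p → p=0. Stack: []
LOAD_FAST_LOAD_FAST y,p → push 0,0. Stack: [0, 0]
COMPARE_OP bool(<) → 0 vs 0 = False. Stack: [False]
POP_JUMP_IF_FALSE → pop False; jump. Stack: []
LOAD_FAST_LOAD_FAST p,p → push 0,0. Stack: [0, 0]
BINARY_OP - → 0 - 0 = 0. Stack: [0]
STORE_FAST u → u=0. Stack: []
LOAD_FAST_LOAD_FAST a,a → push 3,3. Stack: [3, 3]
BINARY_OP // → 3 // 3 = 1. Stack: [1]
STORE_FAST t → t=1. Stack: []
LOAD_CONST → push 11. Stack: [11]
STORE_FAST k → k=11. Stack: []
LOAD_FAST k → push 11. Stack: [11]
RETURN_VALUE → return 11.

11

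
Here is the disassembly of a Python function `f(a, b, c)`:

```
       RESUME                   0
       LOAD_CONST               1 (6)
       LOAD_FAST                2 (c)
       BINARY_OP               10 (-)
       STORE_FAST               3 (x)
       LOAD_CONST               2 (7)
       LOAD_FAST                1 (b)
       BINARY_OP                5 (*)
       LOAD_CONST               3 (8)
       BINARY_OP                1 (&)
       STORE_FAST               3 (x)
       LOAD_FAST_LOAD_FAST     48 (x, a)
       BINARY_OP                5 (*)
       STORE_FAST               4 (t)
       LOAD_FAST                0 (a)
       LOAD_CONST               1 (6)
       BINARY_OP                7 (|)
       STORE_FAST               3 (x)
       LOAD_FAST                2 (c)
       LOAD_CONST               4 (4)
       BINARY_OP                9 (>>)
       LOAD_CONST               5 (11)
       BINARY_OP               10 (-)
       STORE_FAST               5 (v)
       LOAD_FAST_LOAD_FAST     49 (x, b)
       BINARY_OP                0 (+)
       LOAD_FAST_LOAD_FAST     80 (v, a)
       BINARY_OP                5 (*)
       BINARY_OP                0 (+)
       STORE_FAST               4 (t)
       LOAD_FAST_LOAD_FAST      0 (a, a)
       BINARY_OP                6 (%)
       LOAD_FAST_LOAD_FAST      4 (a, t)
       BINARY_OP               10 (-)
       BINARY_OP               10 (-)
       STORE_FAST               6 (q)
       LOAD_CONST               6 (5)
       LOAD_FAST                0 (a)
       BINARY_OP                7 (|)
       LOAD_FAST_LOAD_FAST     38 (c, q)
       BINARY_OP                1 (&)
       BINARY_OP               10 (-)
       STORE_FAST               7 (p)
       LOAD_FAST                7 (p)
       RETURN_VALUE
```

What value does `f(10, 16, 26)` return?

-1

LOAD_CONST → push 6. Stack: [6]
LOAD_FAST c → push 26. Stack: [6, 26]
BINARY_OP - → 6 - 26 = -20. Stack: [-20]
STORE_FAST x → x=-20. Stack: []
LOAD_CONST → push 7. Stack: [7]
LOAD_FAST b → push 16. Stack: [7, 16]
BINARY_OP * → 7 * 16 = 112. Stack: [112]
LOAD_CONST → push 8. Stack: [112, 8]
BINARY_OP & → 112 & 8 = 0. Stack: [0]
STORE_FAST x → x=0. Stack: []
LOAD_FAST_LOAD_FAST x,a → push 0,10. Stack: [0, 10]
BINARY_OP * → 0 * 10 = 0. Stack: [0]
STORE_FAST t → t=0. Stack: []
LOAD_FAST a → push 10. Stack: [10]
LOAD_CONST → push 6. Stack: [10, 6]
BINARY_OP | → 10 | 6 = 14. Stack: [14]
STORE_FAST x → x=14. Stack: []
LOAD_FAST c → push 26. Stack: [26]
LOAD_CONST → push 4. Stack: [26, 4]
BINARY_OP >> → 26 >> 4 = 1. Stack: [1]
LOAD_CONST → push 11. Stack: [1, 11]
BINARY_OP - → 1 - 11 = -10. Stack: [-10]
STORE_FAST v → v=-10. Stack: []
LOAD_FAST_LOAD_FAST x,b → push 14,16. Stack: [14, 16]
BINARY_OP + → 14 + 16 = 30. Stack: [30]
LOAD_FAST_LOAD_FAST v,a → push -10,10. Stack: [30, -10, 10]
BINARY_OP * → -10 * 10 = -100. Stack: [30, -100]
BINARY_OP + → 30 + -100 = -70. Stack: [-70]
STORE_FAST t → t=-70. Stack: []
LOAD_FAST_LOAD_FAST a,a → push 10,10. Stack: [10, 10]
BINARY_OP % → 10 % 10 = 0. Stack: [0]
LOAD_FAST_LOAD_FAST a,t → push 10,-70. Stack: [0, 10, -70]
BINARY_OP - → 10 - -70 = 80. Stack: [0, 80]
BINARY_OP - → 0 - 80 = -80. Stack: [-80]
STORE_FAST q → q=-80. Stack: []
LOAD_CONST → push 5. Stack: [5]
LOAD_FAST a → push 10. Stack: [5, 10]
BINARY_OP | → 5 | 10 = 15. Stack: [15]
LOAD_FAST_LOAD_FAST c,q → push 26,-80. Stack: [15, 26, -80]
BINARY_OP & → 26 & -80 = 16. Stack: [15, 16]
BINARY_OP - → 15 - 16 = -1. Stack: [-1]
STORE_FAST p → p=-1. Stack: []
LOAD_FAST p → push -1. Stack: [-1]
RETURN_VALUE → return -1.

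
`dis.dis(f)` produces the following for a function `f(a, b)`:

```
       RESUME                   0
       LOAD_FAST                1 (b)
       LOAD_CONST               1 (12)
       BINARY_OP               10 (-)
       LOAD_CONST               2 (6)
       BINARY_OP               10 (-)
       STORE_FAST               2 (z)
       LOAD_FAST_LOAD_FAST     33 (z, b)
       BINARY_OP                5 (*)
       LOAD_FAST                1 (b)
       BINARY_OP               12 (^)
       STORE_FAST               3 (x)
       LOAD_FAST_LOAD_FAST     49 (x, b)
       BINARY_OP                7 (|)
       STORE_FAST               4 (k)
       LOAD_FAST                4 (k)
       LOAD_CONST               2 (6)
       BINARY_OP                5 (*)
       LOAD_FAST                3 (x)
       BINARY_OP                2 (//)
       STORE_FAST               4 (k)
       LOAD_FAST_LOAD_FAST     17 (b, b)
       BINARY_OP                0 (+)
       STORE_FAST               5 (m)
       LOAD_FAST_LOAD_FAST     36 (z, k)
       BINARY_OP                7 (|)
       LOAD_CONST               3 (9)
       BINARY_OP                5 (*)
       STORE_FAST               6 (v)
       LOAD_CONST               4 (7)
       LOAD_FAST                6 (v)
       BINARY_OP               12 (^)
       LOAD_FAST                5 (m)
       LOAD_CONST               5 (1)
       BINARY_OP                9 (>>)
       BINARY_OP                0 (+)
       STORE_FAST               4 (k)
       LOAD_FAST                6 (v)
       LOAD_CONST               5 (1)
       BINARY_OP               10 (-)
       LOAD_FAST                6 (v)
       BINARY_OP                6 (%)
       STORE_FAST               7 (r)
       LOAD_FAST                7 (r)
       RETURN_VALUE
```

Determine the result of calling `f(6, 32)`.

LOAD_FAST b → push 32. Stack: [32]
LOAD_CONST → push 12. Stack: [32, 12]
BINARY_OP - → 32 - 12 = 20. Stack: [20]
LOAD_CONST → push 6. Stack: [20, 6]
BINARY_OP - → 20 - 6 = 14. Stack: [14]
STORE_FAST z → z=14. Stack: []
LOAD_FAST_LOAD_FAST z,b → push 14,32. Stack: [14, 32]
BINARY_OP * → 14 * 32 = 448. Stack: [448]
LOAD_FAST b → push 32. Stack: [448, 32]
BINARY_OP ^ → 448 ^ 32 = 480. Stack: [480]
STORE_FAST x → x=480. Stack: []
LOAD_FAST_LOAD_FAST x,b → push 480,32. Stack: [480, 32]
BINARY_OP | → 480 | 32 = 480. Stack: [480]
STORE_FAST k → k=480. Stack: []
LOAD_FAST k → push 480. Stack: [480]
LOAD_CONST → push 6. Stack: [480, 6]
BINARY_OP * → 480 * 6 = 2880. Stack: [2880]
LOAD_FAST x → push 480. Stack: [2880, 480]
BINARY_OP // → 2880 // 480 = 6. Stack: [6]
STORE_FAST k → k=6. Stack: []
LOAD_FAST_LOAD_FAST b,b → push 32,32. Stack: [32, 32]
BINARY_OP + → 32 + 32 = 64. Stack: [64]
STORE_FAST m → m=64. Stack: []
LOAD_FAST_LOAD_FAST z,k → push 14,6. Stack: [14, 6]
BINARY_OP | → 14 | 6 = 14. Stack: [14]
LOAD_CONST → push 9. Stack: [14, 9]
BINARY_OP * → 14 * 9 = 126. Stack: [126]
STORE_FAST v → v=126. Stack: []
LOAD_CONST → push 7. Stack: [7]
LOAD_FAST v → push 126. Stack: [7, 126]
BINARY_OP ^ → 7 ^ 126 = 121. Stack: [121]
LOAD_FAST m → push 64. Stack: [121, 64]
LOAD_CONST → push 1. Stack: [121, 64, 1]
BINARY_OP >> → 64 >> 1 = 32. Stack: [121, 32]
BINARY_OP + → 121 + 32 = 153. Stack: [153]
STORE_FAST k → k=153. Stack: []
LOAD_FAST v → push 126. Stack: [126]
LOAD_CONST → push 1. Stack: [126, 1]
BINARY_OP - → 126 - 1 = 125. Stack: [125]
LOAD_FAST v → push 126. Stack: [125, 126]
BINARY_OP % → 125 % 126 = 125. Stack: [125]
STORE_FAST r → r=125. Stack: []
LOAD_FAST r → push 125. Stack: [125]
RETURN_VALUE → return 125.

125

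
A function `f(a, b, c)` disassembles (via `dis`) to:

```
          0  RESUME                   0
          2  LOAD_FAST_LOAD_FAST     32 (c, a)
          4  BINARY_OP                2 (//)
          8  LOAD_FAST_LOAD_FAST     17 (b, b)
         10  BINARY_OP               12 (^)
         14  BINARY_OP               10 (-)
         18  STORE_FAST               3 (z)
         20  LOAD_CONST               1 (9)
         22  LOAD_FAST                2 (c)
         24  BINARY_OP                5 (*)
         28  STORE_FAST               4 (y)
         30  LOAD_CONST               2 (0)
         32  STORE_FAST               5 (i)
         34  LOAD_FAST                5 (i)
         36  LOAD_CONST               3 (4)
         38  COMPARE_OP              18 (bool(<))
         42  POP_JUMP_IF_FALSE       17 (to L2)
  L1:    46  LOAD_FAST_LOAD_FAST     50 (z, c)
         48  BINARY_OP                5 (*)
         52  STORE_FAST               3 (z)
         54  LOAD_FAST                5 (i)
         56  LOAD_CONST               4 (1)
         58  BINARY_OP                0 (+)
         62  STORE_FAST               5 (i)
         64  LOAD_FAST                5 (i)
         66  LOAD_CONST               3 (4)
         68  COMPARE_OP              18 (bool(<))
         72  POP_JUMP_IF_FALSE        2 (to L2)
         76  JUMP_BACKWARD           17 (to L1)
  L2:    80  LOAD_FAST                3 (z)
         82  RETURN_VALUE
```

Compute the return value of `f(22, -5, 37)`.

LOAD_FAST_LOAD_FAST c,a → push 37,22. Stack: [37, 22]
BINARY_OP // → 37 // 22 = 1. Stack: [1]
LOAD_FAST_LOAD_FAST b,b → push -5,-5. Stack: [1, -5, -5]
BINARY_OP ^ → -5 ^ -5 = 0. Stack: [1, 0]
BINARY_OP - → 1 - 0 = 1. Stack: [1]
STORE_FAST z → z=1. Stack: []
LOAD_CONST → push 9. Stack: [9]
LOAD_FAST c → push 37. Stack: [9, 37]
BINARY_OP * → 9 * 37 = 333. Stack: [333]
STORE_FAST y → y=333. Stack: []
LOAD_CONST → push 0. Stack: [0]
STORE_FAST i → i=0. Stack: []
LOAD_FAST i → push 0. Stack: [0]
LOAD_CONST → push 4. Stack: [0, 4]
COMPARE_OP bool(<) → 0 vs 4 = True. Stack: [True]
POP_JUMP_IF_FALSE → pop True; no jump. Stack: []
LOAD_FAST_LOAD_FAST z,c → push 1,37. Stack: [1, 37]
BINARY_OP * → 1 * 37 = 37. Stack: [37]
STORE_FAST z → z=37. Stack: []
LOAD_FAST i → push 0. Stack: [0]
LOAD_CONST → push 1. Stack: [0, 1]
BINARY_OP + → 0 + 1 = 1. Stack: [1]
STORE_FAST i → i=1. Stack: []
LOAD_FAST i → push 1. Stack: [1]
LOAD_CONST → push 4. Stack: [1, 4]
COMPARE_OP bool(<) → 1 vs 4 = True. Stack: [True]
POP_JUMP_IF_FALSE → pop True; no jump. Stack: []
LOAD_FAST_LOAD_FAST z,c → push 37,37. Stack: [37, 37]
BINARY_OP * → 37 * 37 = 1369. Stack: [1369]
STORE_FAST z → z=1369. Stack: []
LOAD_FAST i → push 1. Stack: [1]
LOAD_CONST → push 1. Stack: [1, 1]
BINARY_OP + → 1 + 1 = 2. Stack: [2]
STORE_FAST i → i=2. Stack: []
LOAD_FAST i → push 2. Stack: [2]
LOAD_CONST → push 4. Stack: [2, 4]
COMPARE_OP bool(<) → 2 vs 4 = True. Stack: [True]
POP_JUMP_IF_FALSE → pop True; no jump. Stack: []
LOAD_FAST_LOAD_FAST z,c → push 1369,37. Stack: [1369, 37]
BINARY_OP * → 1369 * 37 = 50653. Stack: [50653]
STORE_FAST z → z=50653. Stack: []
LOAD_FAST i → push 2. Stack: [2]
LOAD_CONST → push 1. Stack: [2, 1]
BINARY_OP + → 2 + 1 = 3. Stack: [3]
STORE_FAST i → i=3. Stack: []
LOAD_FAST i → push 3. Stack: [3]
LOAD_CONST → push 4. Stack: [3, 4]
COMPARE_OP bool(<) → 3 vs 4 = True. Stack: [True]
POP_JUMP_IF_FALSE → pop True; no jump. Stack: []
LOAD_FAST_LOAD_FAST z,c → push 50653,37. Stack: [50653, 37]
BINARY_OP * → 50653 * 37 = 1874161. Stack: [1874161]
STORE_FAST z → z=1874161. Stack: []
LOAD_FAST i → push 3. Stack: [3]
LOAD_CONST → push 1. Stack: [3, 1]
BINARY_OP + → 3 + 1 = 4. Stack: [4]
STORE_FAST i → i=4. Stack: []
LOAD_FAST i → push 4. Stack: [4]
LOAD_CONST → push 4. Stack: [4, 4]
COMPARE_OP bool(<) → 4 vs 4 = False. Stack: [False]
POP_JUMP_IF_FALSE → pop False; jump. Stack: []
LOAD_FAST z → push 1874161. Stack: [1874161]
RETURN_VALUE → return 1874161.

1874161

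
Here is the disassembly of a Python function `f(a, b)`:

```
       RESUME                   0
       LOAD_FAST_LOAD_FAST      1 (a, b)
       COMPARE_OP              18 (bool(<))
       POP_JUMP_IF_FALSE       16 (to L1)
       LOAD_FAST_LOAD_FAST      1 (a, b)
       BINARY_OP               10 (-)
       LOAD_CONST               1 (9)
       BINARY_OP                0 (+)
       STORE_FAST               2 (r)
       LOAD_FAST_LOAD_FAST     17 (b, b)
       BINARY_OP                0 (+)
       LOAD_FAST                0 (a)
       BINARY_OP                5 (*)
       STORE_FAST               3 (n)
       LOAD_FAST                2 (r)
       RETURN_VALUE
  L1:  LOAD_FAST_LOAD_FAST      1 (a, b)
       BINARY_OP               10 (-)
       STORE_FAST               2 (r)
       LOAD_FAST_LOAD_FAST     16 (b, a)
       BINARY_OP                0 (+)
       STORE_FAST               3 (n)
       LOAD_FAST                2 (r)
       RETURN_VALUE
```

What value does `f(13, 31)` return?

-9

LOAD_FAST_LOAD_FAST a,b → push 13,31. Stack: [13, 31]
COMPARE_OP bool(<) → 13 vs 31 = True. Stack: [True]
POP_JUMP_IF_FALSE → pop True; no jump. Stack: []
LOAD_FAST_LOAD_FAST a,b → push 13,31. Stack: [13, 31]
BINARY_OP - → 13 - 31 = -18. Stack: [-18]
LOAD_CONST → push 9. Stack: [-18, 9]
BINARY_OP + → -18 + 9 = -9. Stack: [-9]
STORE_FAST r → r=-9. Stack: []
LOAD_FAST_LOAD_FAST b,b → push 31,31. Stack: [31, 31]
BINARY_OP + → 31 + 31 = 62. Stack: [62]
LOAD_FAST a → push 13. Stack: [62, 13]
BINARY_OP * → 62 * 13 = 806. Stack: [806]
STORE_FAST n → n=806. Stack: []
LOAD_FAST r → push -9. Stack: [-9]
RETURN_VALUE → return -9.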